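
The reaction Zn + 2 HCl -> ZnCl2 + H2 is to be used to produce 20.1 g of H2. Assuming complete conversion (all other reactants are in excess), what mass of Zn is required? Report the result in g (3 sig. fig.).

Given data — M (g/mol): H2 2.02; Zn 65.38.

n(H2) = 20.1 / 2.02 = 9.950 mol
n(Zn) = (1/1) × 9.950 = 9.950 mol
mass = 9.950 × 65.38 = 650.5 g

651 g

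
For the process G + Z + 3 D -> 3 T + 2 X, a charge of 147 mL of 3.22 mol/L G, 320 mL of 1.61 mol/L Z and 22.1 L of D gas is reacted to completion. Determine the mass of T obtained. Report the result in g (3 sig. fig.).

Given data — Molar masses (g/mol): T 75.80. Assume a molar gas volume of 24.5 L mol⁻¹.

68.4 g

n(G) = 3.22 × 147.0/1000 = 0.4733 mol
n(Z) = 1.61 × 320.0/1000 = 0.5152 mol
n(D) = 22.10 / 24.5 = 0.9020 mol
n/ν for G = 0.4733/1 = 0.4733
n/ν for Z = 0.5152/1 = 0.5152
n/ν for D = 0.9020/3 = 0.3007
Smallest n/ν is D → limiting reagent.
n(T) = (3/3) × 0.9020 = 0.9020 mol
mass = 0.9020 × 75.80 = 68.37 g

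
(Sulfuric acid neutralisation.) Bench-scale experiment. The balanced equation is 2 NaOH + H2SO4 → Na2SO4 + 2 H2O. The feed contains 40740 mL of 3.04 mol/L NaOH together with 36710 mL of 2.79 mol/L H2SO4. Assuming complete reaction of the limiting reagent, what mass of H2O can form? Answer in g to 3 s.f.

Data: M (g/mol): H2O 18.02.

n(NaOH) = 3.04 × 40740/1000 = 123.8 mol
n(H2SO4) = 2.79 × 36710/1000 = 102.4 mol
n/ν → NaOH: 61.90, H2SO4: 102.4; NaOH is limiting.
n(H2O) = (2/2) × 123.8 = 123.8 mol
mass = 123.8 × 18.02 = 2231 g

2230 g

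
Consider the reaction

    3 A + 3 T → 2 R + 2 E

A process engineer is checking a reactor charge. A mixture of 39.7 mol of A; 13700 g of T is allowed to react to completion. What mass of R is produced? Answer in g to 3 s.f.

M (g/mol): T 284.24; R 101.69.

n(A) = 39.70 mol
n(T) = 13700 / 284.24 = 48.20 mol
n/ν → A: 13.23, T: 16.07; A is limiting.
n(R) = (2/3) × 39.70 = 26.47 mol
mass = 26.47 × 101.69 = 2692 g

2690 g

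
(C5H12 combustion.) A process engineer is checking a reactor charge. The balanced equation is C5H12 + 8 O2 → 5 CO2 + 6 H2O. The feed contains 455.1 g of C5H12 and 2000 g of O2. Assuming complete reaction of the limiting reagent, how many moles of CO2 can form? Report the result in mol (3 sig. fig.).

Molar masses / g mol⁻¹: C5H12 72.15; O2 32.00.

31.5 mol

n(C5H12) = 455.1 / 72.15 = 6.308 mol
n(O2) = 2000 / 32.00 = 62.50 mol
n/ν → C5H12: 6.308, O2: 7.813; C5H12 is limiting.
n(CO2) = (5/1) × 6.308 = 31.54 mol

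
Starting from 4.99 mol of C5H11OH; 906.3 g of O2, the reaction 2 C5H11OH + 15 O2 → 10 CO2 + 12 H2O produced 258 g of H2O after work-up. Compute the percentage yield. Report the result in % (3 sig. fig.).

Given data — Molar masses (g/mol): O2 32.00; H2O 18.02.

n(C5H11OH) = 4.990 mol
n(O2) = 906.3 / 32.00 = 28.32 mol
n/ν for C5H11OH = 4.990/2 = 2.495
n/ν for O2 = 28.32/15 = 1.888
Smallest n/ν is O2 → limiting reagent.
theoretical n(H2O) = (12/15) × 28.32 = 22.66 mol → 408.3 g
% yield = 258 / 408.3 × 100 = 63.19 %

63.2 %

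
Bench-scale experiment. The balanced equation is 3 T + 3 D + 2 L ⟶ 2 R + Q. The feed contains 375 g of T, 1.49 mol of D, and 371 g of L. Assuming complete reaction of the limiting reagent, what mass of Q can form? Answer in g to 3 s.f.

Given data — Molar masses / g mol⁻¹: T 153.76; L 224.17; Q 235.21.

117 g

n(T) = 375.0 / 153.76 = 2.439 mol
n(D) = 1.490 mol
n(L) = 371.0 / 224.17 = 1.655 mol
n/ν → T: 0.8130, D: 0.4967, L: 0.8275; D is limiting.
n(Q) = (1/3) × 1.490 = 0.4967 mol
mass = 0.4967 × 235.21 = 116.8 g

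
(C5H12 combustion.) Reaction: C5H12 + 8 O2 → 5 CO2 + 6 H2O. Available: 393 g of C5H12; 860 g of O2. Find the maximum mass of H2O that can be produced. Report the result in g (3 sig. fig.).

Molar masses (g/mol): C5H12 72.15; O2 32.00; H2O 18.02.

n(C5H12) = 393.0 / 72.15 = 5.447 mol
n(O2) = 860.0 / 32.00 = 26.88 mol
n/ν for C5H12 = 5.447/1 = 5.447
n/ν for O2 = 26.88/8 = 3.360
Smallest n/ν is O2 → limiting reagent.
n(H2O) = (6/8) × 26.88 = 20.16 mol
mass = 20.16 × 18.02 = 363.3 g

363 g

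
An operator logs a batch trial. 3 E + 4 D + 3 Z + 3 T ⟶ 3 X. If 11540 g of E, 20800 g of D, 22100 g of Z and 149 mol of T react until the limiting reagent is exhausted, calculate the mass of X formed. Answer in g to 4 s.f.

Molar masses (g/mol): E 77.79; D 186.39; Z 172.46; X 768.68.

n(E) = 11540 / 77.79 = 148.3 mol
n(D) = 20800 / 186.39 = 111.6 mol
n(Z) = 22100 / 172.46 = 128.1 mol
n(T) = 149.0 mol
n/ν for E = 148.3/3 = 49.43
n/ν for D = 111.6/4 = 27.90
n/ν for Z = 128.1/3 = 42.70
n/ν for T = 149.0/3 = 49.67
Smallest n/ν is D → limiting reagent.
n(X) = (3/4) × 111.6 = 83.70 mol
mass = 83.70 × 768.68 = 64340 g

64340 g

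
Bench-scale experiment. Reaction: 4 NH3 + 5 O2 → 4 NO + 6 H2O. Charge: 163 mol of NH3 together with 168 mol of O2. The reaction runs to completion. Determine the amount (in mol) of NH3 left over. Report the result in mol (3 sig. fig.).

n(NH3) = 163.0 mol
n(O2) = 168.0 mol
n/ν for NH3 = 163.0/4 = 40.75
n/ν for O2 = 168.0/5 = 33.60
Smallest n/ν is O2 → limiting reagent.
NH3 consumed = (4/5) × 168.0 = 134.4 mol
NH3 remaining = 163.0 − 134.4 = 28.60 mol

28.6 mol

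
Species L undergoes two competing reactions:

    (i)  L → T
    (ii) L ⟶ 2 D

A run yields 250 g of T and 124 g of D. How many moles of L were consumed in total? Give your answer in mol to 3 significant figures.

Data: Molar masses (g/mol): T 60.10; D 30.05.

6.22 mol

n(T) = 250 / 60.10 = 4.160 mol
n(D) = 124 / 30.05 = 4.126 mol
n(L) via (i) = (1/1)×4.160 = 4.160 mol
n(L) via (ii) = (1/2)×4.126 = 2.063 mol
total n(L) = 4.160 + 2.063 = 6.223 mol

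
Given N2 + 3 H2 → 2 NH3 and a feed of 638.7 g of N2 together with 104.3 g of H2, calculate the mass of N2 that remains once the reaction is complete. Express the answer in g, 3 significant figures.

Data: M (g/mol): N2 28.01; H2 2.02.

157 g

n(N2) = 638.7 / 28.01 = 22.80 mol
n(H2) = 104.3 / 2.02 = 51.63 mol
n/ν for N2 = 22.80/1 = 22.80
n/ν for H2 = 51.63/3 = 17.21
Smallest n/ν is H2 → limiting reagent.
N2 consumed = (1/3) × 51.63 = 17.21 mol
N2 remaining = 22.80 − 17.21 = 5.590 mol
mass = 5.590 × 28.01 = 156.6 g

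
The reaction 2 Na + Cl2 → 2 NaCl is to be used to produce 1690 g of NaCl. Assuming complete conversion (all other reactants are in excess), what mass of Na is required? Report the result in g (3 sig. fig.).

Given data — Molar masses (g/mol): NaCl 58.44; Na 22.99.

n(NaCl) = 1690 / 58.44 = 28.92 mol
n(Na) = (2/2) × 28.92 = 28.92 mol
mass = 28.92 × 22.99 = 664.9 g

665 g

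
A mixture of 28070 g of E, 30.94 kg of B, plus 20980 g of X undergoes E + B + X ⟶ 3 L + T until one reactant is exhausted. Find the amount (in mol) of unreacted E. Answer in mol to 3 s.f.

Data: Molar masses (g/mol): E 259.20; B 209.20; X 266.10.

29.5 mol

n(E) = 28070 / 259.20 = 108.3 mol
n(B) = 30.94×1000 / 209.20 = 147.9 mol
n(X) = 20980 / 266.10 = 78.84 mol
n/ν for E = 108.3/1 = 108.3
n/ν for B = 147.9/1 = 147.9
n/ν for X = 78.84/1 = 78.84
Smallest n/ν is X → limiting reagent.
E consumed = (1/1) × 78.84 = 78.84 mol
E remaining = 108.3 − 78.84 = 29.46 mol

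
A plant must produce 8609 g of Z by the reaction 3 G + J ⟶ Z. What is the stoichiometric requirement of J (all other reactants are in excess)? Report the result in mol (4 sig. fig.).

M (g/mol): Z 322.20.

26.72 mol

n(Z) = 8609 / 322.20 = 26.72 mol
n(J) = (1/1) × 26.72 = 26.72 mol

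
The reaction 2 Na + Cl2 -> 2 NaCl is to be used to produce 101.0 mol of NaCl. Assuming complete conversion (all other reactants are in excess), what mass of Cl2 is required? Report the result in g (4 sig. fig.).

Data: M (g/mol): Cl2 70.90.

3580 g

n(NaCl) = 101.0 mol
n(Cl2) = (1/2) × 101.0 = 50.50 mol
mass = 50.50 × 70.90 = 3580 g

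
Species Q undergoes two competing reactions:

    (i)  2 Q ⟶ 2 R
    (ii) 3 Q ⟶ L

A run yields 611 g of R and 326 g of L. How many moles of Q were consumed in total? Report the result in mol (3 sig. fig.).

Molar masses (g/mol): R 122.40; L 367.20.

n(R) = 611 / 122.40 = 4.992 mol
n(L) = 326 / 367.20 = 0.8878 mol
n(Q) via (i) = (2/2)×4.992 = 4.992 mol
n(Q) via (ii) = (3/1)×0.8878 = 2.663 mol
total n(Q) = 4.992 + 2.663 = 7.655 mol

7.66 mol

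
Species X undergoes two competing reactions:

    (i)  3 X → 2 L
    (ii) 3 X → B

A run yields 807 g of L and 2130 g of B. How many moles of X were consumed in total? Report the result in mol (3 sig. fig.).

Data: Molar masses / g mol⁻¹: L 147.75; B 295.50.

29.8 mol

n(L) = 807 / 147.75 = 5.462 mol
n(B) = 2130 / 295.50 = 7.208 mol
n(X) via (i) = (3/2)×5.462 = 8.193 mol
n(X) via (ii) = (3/1)×7.208 = 21.62 mol
total n(X) = 8.193 + 21.62 = 29.81 mol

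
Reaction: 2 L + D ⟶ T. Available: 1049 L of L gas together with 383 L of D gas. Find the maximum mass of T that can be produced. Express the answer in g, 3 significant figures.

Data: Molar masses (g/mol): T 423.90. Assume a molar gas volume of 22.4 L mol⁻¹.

7250 g

n(L) = 1049 / 22.4 = 46.83 mol
n(D) = 383.0 / 22.4 = 17.10 mol
n/ν for L = 46.83/2 = 23.42
n/ν for D = 17.10/1 = 17.10
Smallest n/ν is D → limiting reagent.
n(T) = (1/1) × 17.10 = 17.10 mol
mass = 17.10 × 423.90 = 7249 g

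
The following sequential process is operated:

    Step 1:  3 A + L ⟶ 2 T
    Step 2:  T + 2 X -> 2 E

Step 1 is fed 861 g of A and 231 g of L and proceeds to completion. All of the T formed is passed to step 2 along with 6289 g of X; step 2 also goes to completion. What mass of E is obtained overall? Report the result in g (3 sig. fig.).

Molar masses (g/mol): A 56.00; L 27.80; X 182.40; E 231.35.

4740 g

Step 1:
n(A) = 861.0 / 56.00 = 15.38 mol
n(L) = 231.0 / 27.80 = 8.309 mol
n/ν → A: 5.127, L: 8.309; A is limiting.
n(T) produced = (2/3) × 15.38 = 10.25 mol
Step 2:
n(T) available = 10.25 mol
n(X) = 6289 / 182.40 = 34.48 mol
n/ν → T: 10.25, X: 17.24; T is limiting.
n(E) = (2/1) × 10.25 = 20.50 mol
mass = 20.50 × 231.35 = 4743 g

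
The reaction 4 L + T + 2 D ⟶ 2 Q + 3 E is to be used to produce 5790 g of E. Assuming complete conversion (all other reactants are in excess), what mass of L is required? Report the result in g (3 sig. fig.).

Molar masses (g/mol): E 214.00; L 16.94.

n(E) = 5790 / 214.00 = 27.06 mol
n(L) = (4/3) × 27.06 = 36.08 mol
mass = 36.08 × 16.94 = 611.2 g

611 g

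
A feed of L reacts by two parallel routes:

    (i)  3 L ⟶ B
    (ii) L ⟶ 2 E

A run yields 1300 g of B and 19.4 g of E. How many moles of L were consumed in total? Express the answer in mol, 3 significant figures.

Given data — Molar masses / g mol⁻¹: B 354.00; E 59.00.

11.2 mol

n(B) = 1300 / 354.00 = 3.672 mol
n(E) = 19.4 / 59.00 = 0.3288 mol
n(L) via (i) = (3/1)×3.672 = 11.02 mol
n(L) via (ii) = (1/2)×0.3288 = 0.1644 mol
total n(L) = 11.02 + 0.1644 = 11.18 mol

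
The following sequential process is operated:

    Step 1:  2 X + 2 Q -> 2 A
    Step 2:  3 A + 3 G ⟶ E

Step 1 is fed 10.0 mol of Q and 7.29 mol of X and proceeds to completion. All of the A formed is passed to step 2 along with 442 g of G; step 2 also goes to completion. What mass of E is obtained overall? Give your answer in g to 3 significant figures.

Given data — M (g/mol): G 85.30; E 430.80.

Step 1:
n(Q) = 10.00 mol
n(X) = 7.290 mol
n/ν for Q = 10.00/2 = 5.000
n/ν for X = 7.290/2 = 3.645
Smallest n/ν is X → limiting reagent.
n(A) produced = (2/2) × 7.290 = 7.290 mol
Step 2:
n(A) available = 7.290 mol
n(G) = 442.0 / 85.30 = 5.182 mol
n/ν for A = 7.290/3 = 2.430
n/ν for G = 5.182/3 = 1.727
Smallest n/ν is G → limiting reagent.
n(E) = (1/3) × 5.182 = 1.727 mol
mass = 1.727 × 430.80 = 744.0 g

744 g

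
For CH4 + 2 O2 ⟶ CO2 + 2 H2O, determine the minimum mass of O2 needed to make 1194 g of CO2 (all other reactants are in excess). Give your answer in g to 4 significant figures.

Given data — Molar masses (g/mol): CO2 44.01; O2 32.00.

n(CO2) = 1194 / 44.01 = 27.13 mol
n(O2) = (2/1) × 27.13 = 54.26 mol
mass = 54.26 × 32.00 = 1736 g

1736 g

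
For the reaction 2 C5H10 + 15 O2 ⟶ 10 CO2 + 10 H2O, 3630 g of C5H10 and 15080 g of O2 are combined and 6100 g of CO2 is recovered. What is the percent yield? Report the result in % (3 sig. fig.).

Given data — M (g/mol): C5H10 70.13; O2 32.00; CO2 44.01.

53.6 %

n(C5H10) = 3630 / 70.13 = 51.76 mol
n(O2) = 15080 / 32.00 = 471.3 mol
n/ν for C5H10 = 51.76/2 = 25.88
n/ν for O2 = 471.3/15 = 31.42
Smallest n/ν is C5H10 → limiting reagent.
theoretical n(CO2) = (10/2) × 51.76 = 258.8 mol → 11390 g
% yield = 6100 / 11390 × 100 = 53.56 %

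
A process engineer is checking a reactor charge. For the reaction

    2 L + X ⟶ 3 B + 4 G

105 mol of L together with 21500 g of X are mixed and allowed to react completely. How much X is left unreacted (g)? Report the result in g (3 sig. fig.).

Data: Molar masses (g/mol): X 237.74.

n(L) = 105.0 mol
n(X) = 21500 / 237.74 = 90.43 mol
n/ν for L = 105.0/2 = 52.50
n/ν for X = 90.43/1 = 90.43
Smallest n/ν is L → limiting reagent.
X consumed = (1/2) × 105.0 = 52.50 mol
X remaining = 90.43 − 52.50 = 37.93 mol
mass = 37.93 × 237.74 = 9017 g

9020 g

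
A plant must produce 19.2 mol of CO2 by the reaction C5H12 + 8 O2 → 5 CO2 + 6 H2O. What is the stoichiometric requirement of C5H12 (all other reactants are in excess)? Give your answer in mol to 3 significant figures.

3.84 mol

n(CO2) = 19.20 mol
n(C5H12) = (1/5) × 19.20 = 3.840 mol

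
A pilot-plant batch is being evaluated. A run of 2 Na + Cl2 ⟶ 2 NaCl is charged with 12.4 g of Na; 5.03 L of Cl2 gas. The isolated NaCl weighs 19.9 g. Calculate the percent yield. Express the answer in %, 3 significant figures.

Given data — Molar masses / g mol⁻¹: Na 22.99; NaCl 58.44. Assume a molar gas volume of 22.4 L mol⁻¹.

n(Na) = 12.40 / 22.99 = 0.5394 mol
n(Cl2) = 5.030 / 22.4 = 0.2246 mol
n/ν → Na: 0.2697, Cl2: 0.2246; Cl2 is limiting.
theoretical n(NaCl) = (2/1) × 0.2246 = 0.4492 mol → 26.25 g
% yield = 19.9 / 26.25 × 100 = 75.81 %

75.8 %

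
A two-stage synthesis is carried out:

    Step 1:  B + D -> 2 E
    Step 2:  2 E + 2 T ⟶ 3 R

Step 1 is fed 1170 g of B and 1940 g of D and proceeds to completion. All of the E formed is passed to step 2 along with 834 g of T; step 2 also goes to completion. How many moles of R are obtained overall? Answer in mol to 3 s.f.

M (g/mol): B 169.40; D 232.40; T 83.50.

Step 1:
n(B) = 1170 / 169.40 = 6.907 mol
n(D) = 1940 / 232.40 = 8.348 mol
n/ν for B = 6.907/1 = 6.907
n/ν for D = 8.348/1 = 8.348
Smallest n/ν is B → limiting reagent.
n(E) produced = (2/1) × 6.907 = 13.81 mol
Step 2:
n(E) available = 13.81 mol
n(T) = 834.0 / 83.50 = 9.988 mol
n/ν for E = 13.81/2 = 6.905
n/ν for T = 9.988/2 = 4.994
Smallest n/ν is T → limiting reagent.
n(R) = (3/2) × 9.988 = 14.98 mol

15.0 mol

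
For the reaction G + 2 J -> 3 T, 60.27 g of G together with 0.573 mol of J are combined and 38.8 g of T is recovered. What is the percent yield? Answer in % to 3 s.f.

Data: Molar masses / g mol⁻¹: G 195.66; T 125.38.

n(G) = 60.27 / 195.66 = 0.3080 mol
n(J) = 0.5730 mol
n/ν for G = 0.3080/1 = 0.3080
n/ν for J = 0.5730/2 = 0.2865
Smallest n/ν is J → limiting reagent.
theoretical n(T) = (3/2) × 0.5730 = 0.8595 mol → 107.8 g
% yield = 38.8 / 107.8 × 100 = 35.99 %

36.0 %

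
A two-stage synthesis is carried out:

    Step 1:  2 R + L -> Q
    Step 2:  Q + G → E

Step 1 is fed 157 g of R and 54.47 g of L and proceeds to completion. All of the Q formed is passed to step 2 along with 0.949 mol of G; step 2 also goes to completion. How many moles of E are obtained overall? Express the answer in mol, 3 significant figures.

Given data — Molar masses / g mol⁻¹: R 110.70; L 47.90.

0.709 mol

Step 1:
n(R) = 157.0 / 110.70 = 1.418 mol
n(L) = 54.47 / 47.90 = 1.137 mol
n/ν for R = 1.418/2 = 0.7090
n/ν for L = 1.137/1 = 1.137
Smallest n/ν is R → limiting reagent.
n(Q) produced = (1/2) × 1.418 = 0.7090 mol
Step 2:
n(Q) available = 0.7090 mol
n(G) = 0.9490 mol
n/ν for Q = 0.7090/1 = 0.7090
n/ν for G = 0.9490/1 = 0.9490
Smallest n/ν is Q → limiting reagent.
n(E) = (1/1) × 0.7090 = 0.7090 mol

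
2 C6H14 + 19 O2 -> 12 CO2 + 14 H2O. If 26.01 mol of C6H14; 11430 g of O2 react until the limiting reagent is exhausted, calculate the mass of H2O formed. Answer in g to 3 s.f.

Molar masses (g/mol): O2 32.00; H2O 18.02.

3280 g

n(C6H14) = 26.01 mol
n(O2) = 11430 / 32.00 = 357.2 mol
n/ν → C6H14: 13.01, O2: 18.80; C6H14 is limiting.
n(H2O) = (14/2) × 26.01 = 182.1 mol
mass = 182.1 × 18.02 = 3281 g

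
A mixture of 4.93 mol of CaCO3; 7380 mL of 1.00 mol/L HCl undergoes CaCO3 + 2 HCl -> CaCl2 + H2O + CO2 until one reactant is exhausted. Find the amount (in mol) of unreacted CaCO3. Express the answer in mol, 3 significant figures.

n(CaCO3) = 4.930 mol
n(HCl) = 1.00 × 7380/1000 = 7.380 mol
n/ν for CaCO3 = 4.930/1 = 4.930
n/ν for HCl = 7.380/2 = 3.690
Smallest n/ν is HCl → limiting reagent.
CaCO3 consumed = (1/2) × 7.380 = 3.690 mol
CaCO3 remaining = 4.930 − 3.690 = 1.240 mol

1.24 mol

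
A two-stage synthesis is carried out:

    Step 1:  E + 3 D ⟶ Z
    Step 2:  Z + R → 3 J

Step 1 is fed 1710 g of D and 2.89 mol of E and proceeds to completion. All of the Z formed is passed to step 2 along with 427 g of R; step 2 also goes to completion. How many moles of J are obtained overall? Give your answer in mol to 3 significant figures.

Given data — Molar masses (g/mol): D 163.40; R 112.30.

8.67 mol

Step 1:
n(D) = 1710 / 163.40 = 10.47 mol
n(E) = 2.890 mol
n/ν for D = 10.47/3 = 3.490
n/ν for E = 2.890/1 = 2.890
Smallest n/ν is E → limiting reagent.
n(Z) produced = (1/1) × 2.890 = 2.890 mol
Step 2:
n(Z) available = 2.890 mol
n(R) = 427.0 / 112.30 = 3.802 mol
n/ν for Z = 2.890/1 = 2.890
n/ν for R = 3.802/1 = 3.802
Smallest n/ν is Z → limiting reagent.
n(J) = (3/1) × 2.890 = 8.670 mol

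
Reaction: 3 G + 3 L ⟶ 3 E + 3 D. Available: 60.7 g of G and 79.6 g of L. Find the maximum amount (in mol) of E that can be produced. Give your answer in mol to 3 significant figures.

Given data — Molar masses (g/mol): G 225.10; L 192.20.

0.270 mol

n(G) = 60.70 / 225.10 = 0.2697 mol
n(L) = 79.60 / 192.20 = 0.4142 mol
n/ν → G: 0.08990, L: 0.1381; G is limiting.
n(E) = (3/3) × 0.2697 = 0.2697 mol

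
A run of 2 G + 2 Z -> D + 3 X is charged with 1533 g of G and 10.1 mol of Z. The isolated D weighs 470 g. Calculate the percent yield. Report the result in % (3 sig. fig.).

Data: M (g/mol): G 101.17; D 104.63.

89.0 %

n(G) = 1533 / 101.17 = 15.15 mol
n(Z) = 10.10 mol
n/ν → G: 7.575, Z: 5.050; Z is limiting.
theoretical n(D) = (1/2) × 10.10 = 5.050 mol → 528.4 g
% yield = 470 / 528.4 × 100 = 88.95 %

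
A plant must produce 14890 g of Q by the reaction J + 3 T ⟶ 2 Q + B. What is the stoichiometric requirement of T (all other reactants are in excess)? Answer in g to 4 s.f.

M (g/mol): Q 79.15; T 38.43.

10840 g

n(Q) = 14890 / 79.15 = 188.1 mol
n(T) = (3/2) × 188.1 = 282.2 mol
mass = 282.2 × 38.43 = 10840 g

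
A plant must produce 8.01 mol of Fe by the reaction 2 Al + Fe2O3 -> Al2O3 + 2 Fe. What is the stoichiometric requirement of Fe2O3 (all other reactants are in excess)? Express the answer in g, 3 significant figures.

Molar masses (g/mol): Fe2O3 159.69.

n(Fe) = 8.010 mol
n(Fe2O3) = (1/2) × 8.010 = 4.005 mol
mass = 4.005 × 159.69 = 639.6 g

640 g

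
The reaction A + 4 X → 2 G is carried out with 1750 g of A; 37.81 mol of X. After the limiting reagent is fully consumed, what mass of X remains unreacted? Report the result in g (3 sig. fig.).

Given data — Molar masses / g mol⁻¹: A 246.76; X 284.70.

2690 g

n(A) = 1750 / 246.76 = 7.092 mol
n(X) = 37.81 mol
n/ν for A = 7.092/1 = 7.092
n/ν for X = 37.81/4 = 9.453
Smallest n/ν is A → limiting reagent.
X consumed = (4/1) × 7.092 = 28.37 mol
X remaining = 37.81 − 28.37 = 9.440 mol
mass = 9.440 × 284.70 = 2688 g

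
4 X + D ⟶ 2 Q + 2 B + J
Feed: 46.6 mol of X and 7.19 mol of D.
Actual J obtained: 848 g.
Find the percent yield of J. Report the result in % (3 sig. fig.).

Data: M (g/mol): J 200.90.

n(X) = 46.60 mol
n(D) = 7.190 mol
n/ν for X = 46.60/4 = 11.65
n/ν for D = 7.190/1 = 7.190
Smallest n/ν is D → limiting reagent.
theoretical n(J) = (1/1) × 7.190 = 7.190 mol → 1444 g
% yield = 848 / 1444 × 100 = 58.73 %

58.7 %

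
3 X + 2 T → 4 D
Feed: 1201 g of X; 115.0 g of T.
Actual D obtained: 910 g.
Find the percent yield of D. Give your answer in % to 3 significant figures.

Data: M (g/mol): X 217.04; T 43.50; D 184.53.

93.3 %

n(X) = 1201 / 217.04 = 5.534 mol
n(T) = 115.0 / 43.50 = 2.644 mol
n/ν for X = 5.534/3 = 1.845
n/ν for T = 2.644/2 = 1.322
Smallest n/ν is T → limiting reagent.
theoretical n(D) = (4/2) × 2.644 = 5.288 mol → 975.8 g
% yield = 910 / 975.8 × 100 = 93.26 %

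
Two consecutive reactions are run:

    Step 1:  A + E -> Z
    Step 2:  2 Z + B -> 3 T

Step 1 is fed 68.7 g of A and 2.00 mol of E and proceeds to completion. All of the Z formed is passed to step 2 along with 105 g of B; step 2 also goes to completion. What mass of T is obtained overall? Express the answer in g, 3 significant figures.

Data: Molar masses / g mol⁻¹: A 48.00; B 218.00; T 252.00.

Step 1:
n(A) = 68.70 / 48.00 = 1.431 mol
n(E) = 2.000 mol
n/ν → A: 1.431, E: 2.000; A is limiting.
n(Z) produced = (1/1) × 1.431 = 1.431 mol
Step 2:
n(Z) available = 1.431 mol
n(B) = 105.0 / 218.00 = 0.4817 mol
n/ν → Z: 0.7155, B: 0.4817; B is limiting.
n(T) = (3/1) × 0.4817 = 1.445 mol
mass = 1.445 × 252.00 = 364.1 g

364 g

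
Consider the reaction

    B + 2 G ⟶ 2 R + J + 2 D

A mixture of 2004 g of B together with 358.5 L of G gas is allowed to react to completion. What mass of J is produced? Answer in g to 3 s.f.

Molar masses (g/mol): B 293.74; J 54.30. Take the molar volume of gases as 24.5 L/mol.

n(B) = 2004 / 293.74 = 6.822 mol
n(G) = 358.5 / 24.5 = 14.63 mol
n/ν → B: 6.822, G: 7.315; B is limiting.
n(J) = (1/1) × 6.822 = 6.822 mol
mass = 6.822 × 54.30 = 370.4 g

370 g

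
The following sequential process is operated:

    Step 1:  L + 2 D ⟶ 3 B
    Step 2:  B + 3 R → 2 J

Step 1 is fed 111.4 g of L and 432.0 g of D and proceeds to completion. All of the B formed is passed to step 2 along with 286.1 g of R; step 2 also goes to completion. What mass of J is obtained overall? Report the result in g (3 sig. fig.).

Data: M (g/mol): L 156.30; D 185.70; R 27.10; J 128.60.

Step 1:
n(L) = 111.4 / 156.30 = 0.7127 mol
n(D) = 432.0 / 185.70 = 2.326 mol
n/ν → L: 0.7127, D: 1.163; L is limiting.
n(B) produced = (3/1) × 0.7127 = 2.138 mol
Step 2:
n(B) available = 2.138 mol
n(R) = 286.1 / 27.10 = 10.56 mol
n/ν → B: 2.138, R: 3.520; B is limiting.
n(J) = (2/1) × 2.138 = 4.276 mol
mass = 4.276 × 128.60 = 549.9 g

550 g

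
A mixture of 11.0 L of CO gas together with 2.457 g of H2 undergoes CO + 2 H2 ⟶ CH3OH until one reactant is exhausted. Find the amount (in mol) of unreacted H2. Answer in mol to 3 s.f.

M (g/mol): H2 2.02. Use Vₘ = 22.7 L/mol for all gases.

0.247 mol

n(CO) = 11.00 / 22.7 = 0.4846 mol
n(H2) = 2.457 / 2.02 = 1.216 mol
n/ν for CO = 0.4846/1 = 0.4846
n/ν for H2 = 1.216/2 = 0.6080
Smallest n/ν is CO → limiting reagent.
H2 consumed = (2/1) × 0.4846 = 0.9692 mol
H2 remaining = 1.216 − 0.9692 = 0.2468 mol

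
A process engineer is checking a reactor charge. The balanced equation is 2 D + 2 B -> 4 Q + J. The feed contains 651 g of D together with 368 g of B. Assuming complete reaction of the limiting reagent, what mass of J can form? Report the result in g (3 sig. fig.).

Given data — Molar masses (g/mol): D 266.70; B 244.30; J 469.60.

354 g

n(D) = 651.0 / 266.70 = 2.441 mol
n(B) = 368.0 / 244.30 = 1.506 mol
n/ν → D: 1.221, B: 0.7530; B is limiting.
n(J) = (1/2) × 1.506 = 0.7530 mol
mass = 0.7530 × 469.60 = 353.6 g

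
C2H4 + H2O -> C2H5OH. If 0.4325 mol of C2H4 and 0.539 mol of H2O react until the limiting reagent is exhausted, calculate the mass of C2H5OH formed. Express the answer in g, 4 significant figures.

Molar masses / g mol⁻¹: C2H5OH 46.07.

19.93 g

n(C2H4) = 0.4325 mol
n(H2O) = 0.5390 mol
n/ν for C2H4 = 0.4325/1 = 0.4325
n/ν for H2O = 0.5390/1 = 0.5390
Smallest n/ν is C2H4 → limiting reagent.
n(C2H5OH) = (1/1) × 0.4325 = 0.4325 mol
mass = 0.4325 × 46.07 = 19.93 g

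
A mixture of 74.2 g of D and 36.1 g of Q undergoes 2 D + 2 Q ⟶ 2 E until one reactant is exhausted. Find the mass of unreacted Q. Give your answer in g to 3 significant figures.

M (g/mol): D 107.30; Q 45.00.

4.98 g

n(D) = 74.20 / 107.30 = 0.6915 mol
n(Q) = 36.10 / 45.00 = 0.8022 mol
n/ν for D = 0.6915/2 = 0.3458
n/ν for Q = 0.8022/2 = 0.4011
Smallest n/ν is D → limiting reagent.
Q consumed = (2/2) × 0.6915 = 0.6915 mol
Q remaining = 0.8022 − 0.6915 = 0.1107 mol
mass = 0.1107 × 45.00 = 4.982 g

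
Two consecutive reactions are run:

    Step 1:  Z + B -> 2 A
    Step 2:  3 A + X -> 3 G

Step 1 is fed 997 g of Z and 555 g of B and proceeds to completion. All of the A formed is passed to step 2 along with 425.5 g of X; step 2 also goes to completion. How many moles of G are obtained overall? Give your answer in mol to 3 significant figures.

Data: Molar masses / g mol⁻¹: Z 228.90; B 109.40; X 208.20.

Step 1:
n(Z) = 997.0 / 228.90 = 4.356 mol
n(B) = 555.0 / 109.40 = 5.073 mol
n/ν for Z = 4.356/1 = 4.356
n/ν for B = 5.073/1 = 5.073
Smallest n/ν is Z → limiting reagent.
n(A) produced = (2/1) × 4.356 = 8.712 mol
Step 2:
n(A) available = 8.712 mol
n(X) = 425.5 / 208.20 = 2.044 mol
n/ν for A = 8.712/3 = 2.904
n/ν for X = 2.044/1 = 2.044
Smallest n/ν is X → limiting reagent.
n(G) = (3/1) × 2.044 = 6.132 mol

6.13 mol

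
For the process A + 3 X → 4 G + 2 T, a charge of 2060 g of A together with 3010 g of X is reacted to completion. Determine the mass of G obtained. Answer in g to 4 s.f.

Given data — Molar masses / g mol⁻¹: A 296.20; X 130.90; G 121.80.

3388 g

n(A) = 2060 / 296.20 = 6.955 mol
n(X) = 3010 / 130.90 = 22.99 mol
n/ν for A = 6.955/1 = 6.955
n/ν for X = 22.99/3 = 7.663
Smallest n/ν is A → limiting reagent.
n(G) = (4/1) × 6.955 = 27.82 mol
mass = 27.82 × 121.80 = 3388 g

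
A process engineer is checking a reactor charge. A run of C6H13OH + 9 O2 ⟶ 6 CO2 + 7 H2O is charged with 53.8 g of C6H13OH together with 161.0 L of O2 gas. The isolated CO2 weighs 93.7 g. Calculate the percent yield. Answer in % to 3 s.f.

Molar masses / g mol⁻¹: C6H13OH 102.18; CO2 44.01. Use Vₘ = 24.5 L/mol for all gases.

67.4 %

n(C6H13OH) = 53.80 / 102.18 = 0.5265 mol
n(O2) = 161.0 / 24.5 = 6.571 mol
n/ν → C6H13OH: 0.5265, O2: 0.7301; C6H13OH is limiting.
theoretical n(CO2) = (6/1) × 0.5265 = 3.159 mol → 139.0 g
% yield = 93.7 / 139.0 × 100 = 67.41 %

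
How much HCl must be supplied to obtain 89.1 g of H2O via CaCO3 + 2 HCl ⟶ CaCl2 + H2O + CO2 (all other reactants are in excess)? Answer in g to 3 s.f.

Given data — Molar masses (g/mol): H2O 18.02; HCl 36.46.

n(H2O) = 89.1 / 18.02 = 4.945 mol
n(HCl) = (2/1) × 4.945 = 9.890 mol
mass = 9.890 × 36.46 = 360.6 g

361 g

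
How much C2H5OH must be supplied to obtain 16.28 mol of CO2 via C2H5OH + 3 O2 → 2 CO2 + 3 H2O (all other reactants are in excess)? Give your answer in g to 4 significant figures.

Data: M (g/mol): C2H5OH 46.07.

375.0 g

n(CO2) = 16.28 mol
n(C2H5OH) = (1/2) × 16.28 = 8.140 mol
mass = 8.140 × 46.07 = 375.0 g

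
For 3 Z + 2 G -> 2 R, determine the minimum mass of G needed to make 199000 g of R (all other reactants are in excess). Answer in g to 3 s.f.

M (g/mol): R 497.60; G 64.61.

n(R) = 199000 / 497.60 = 399.9 mol
n(G) = (2/2) × 399.9 = 399.9 mol
mass = 399.9 × 64.61 = 25840 g

25800 g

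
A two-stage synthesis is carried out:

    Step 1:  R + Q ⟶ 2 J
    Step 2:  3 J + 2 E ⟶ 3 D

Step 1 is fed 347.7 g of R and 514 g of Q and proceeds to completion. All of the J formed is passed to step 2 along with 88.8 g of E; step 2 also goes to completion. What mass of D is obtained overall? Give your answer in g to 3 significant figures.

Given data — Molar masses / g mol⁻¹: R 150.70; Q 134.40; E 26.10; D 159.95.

738 g

Step 1:
n(R) = 347.7 / 150.70 = 2.307 mol
n(Q) = 514.0 / 134.40 = 3.824 mol
n/ν → R: 2.307, Q: 3.824; R is limiting.
n(J) produced = (2/1) × 2.307 = 4.614 mol
Step 2:
n(J) available = 4.614 mol
n(E) = 88.80 / 26.10 = 3.402 mol
n/ν → J: 1.538, E: 1.701; J is limiting.
n(D) = (3/3) × 4.614 = 4.614 mol
mass = 4.614 × 159.95 = 738.0 g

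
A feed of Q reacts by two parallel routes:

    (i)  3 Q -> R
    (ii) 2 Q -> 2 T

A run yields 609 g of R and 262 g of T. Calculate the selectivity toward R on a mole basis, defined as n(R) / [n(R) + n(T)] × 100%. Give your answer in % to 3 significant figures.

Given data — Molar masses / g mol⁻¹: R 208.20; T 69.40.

43.7 %

n(R) = 609 / 208.20 = 2.925 mol
n(T) = 262 / 69.40 = 3.775 mol
selectivity = 2.925/(2.925+3.775) × 100 = 43.66 %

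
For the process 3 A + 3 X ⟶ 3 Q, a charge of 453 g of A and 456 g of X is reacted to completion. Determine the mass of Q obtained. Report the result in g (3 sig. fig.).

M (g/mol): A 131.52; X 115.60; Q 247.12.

851 g

n(A) = 453.0 / 131.52 = 3.444 mol
n(X) = 456.0 / 115.60 = 3.945 mol
n/ν for A = 3.444/3 = 1.148
n/ν for X = 3.945/3 = 1.315
Smallest n/ν is A → limiting reagent.
n(Q) = (3/3) × 3.444 = 3.444 mol
mass = 3.444 × 247.12 = 851.1 g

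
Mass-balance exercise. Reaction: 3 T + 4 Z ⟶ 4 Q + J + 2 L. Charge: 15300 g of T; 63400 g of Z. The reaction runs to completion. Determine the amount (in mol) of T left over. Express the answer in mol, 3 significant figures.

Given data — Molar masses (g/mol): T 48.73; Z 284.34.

147 mol

n(T) = 15300 / 48.73 = 314.0 mol
n(Z) = 63400 / 284.34 = 223.0 mol
n/ν for T = 314.0/3 = 104.7
n/ν for Z = 223.0/4 = 55.75
Smallest n/ν is Z → limiting reagent.
T consumed = (3/4) × 223.0 = 167.3 mol
T remaining = 314.0 − 167.3 = 146.7 mol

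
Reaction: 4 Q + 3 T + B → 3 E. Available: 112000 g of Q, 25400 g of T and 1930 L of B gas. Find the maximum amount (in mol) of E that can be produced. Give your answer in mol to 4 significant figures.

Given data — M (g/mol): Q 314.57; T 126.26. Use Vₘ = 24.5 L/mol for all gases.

201.2 mol

n(Q) = 112000 / 314.57 = 356.0 mol
n(T) = 25400 / 126.26 = 201.2 mol
n(B) = 1930 / 24.5 = 78.78 mol
n/ν for Q = 356.0/4 = 89.00
n/ν for T = 201.2/3 = 67.07
n/ν for B = 78.78/1 = 78.78
Smallest n/ν is T → limiting reagent.
n(E) = (3/3) × 201.2 = 201.2 mol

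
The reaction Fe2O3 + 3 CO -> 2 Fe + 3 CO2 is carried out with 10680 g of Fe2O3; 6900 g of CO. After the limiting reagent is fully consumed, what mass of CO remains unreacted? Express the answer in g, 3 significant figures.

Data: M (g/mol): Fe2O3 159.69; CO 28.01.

1280 g

n(Fe2O3) = 10680 / 159.69 = 66.88 mol
n(CO) = 6900 / 28.01 = 246.3 mol
n/ν for Fe2O3 = 66.88/1 = 66.88
n/ν for CO = 246.3/3 = 82.10
Smallest n/ν is Fe2O3 → limiting reagent.
CO consumed = (3/1) × 66.88 = 200.6 mol
CO remaining = 246.3 − 200.6 = 45.70 mol
mass = 45.70 × 28.01 = 1280 g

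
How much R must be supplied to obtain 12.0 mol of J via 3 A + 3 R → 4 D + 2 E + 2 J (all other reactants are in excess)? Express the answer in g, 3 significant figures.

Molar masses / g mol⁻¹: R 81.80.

n(J) = 12.00 mol
n(R) = (3/2) × 12.00 = 18.00 mol
mass = 18.00 × 81.80 = 1472 g

1470 g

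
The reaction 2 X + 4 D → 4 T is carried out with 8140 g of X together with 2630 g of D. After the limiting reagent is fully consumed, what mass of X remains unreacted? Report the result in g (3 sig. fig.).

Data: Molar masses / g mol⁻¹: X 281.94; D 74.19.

3140 g

n(X) = 8140 / 281.94 = 28.87 mol
n(D) = 2630 / 74.19 = 35.45 mol
n/ν for X = 28.87/2 = 14.44
n/ν for D = 35.45/4 = 8.863
Smallest n/ν is D → limiting reagent.
X consumed = (2/4) × 35.45 = 17.73 mol
X remaining = 28.87 − 17.73 = 11.14 mol
mass = 11.14 × 281.94 = 3141 g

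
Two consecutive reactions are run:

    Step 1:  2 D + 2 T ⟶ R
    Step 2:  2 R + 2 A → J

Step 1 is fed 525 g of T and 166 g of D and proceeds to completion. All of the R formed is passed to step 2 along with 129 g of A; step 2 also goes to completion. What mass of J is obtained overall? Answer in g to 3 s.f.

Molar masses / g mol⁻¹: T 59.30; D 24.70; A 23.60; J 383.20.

644 g

Step 1:
n(T) = 525.0 / 59.30 = 8.853 mol
n(D) = 166.0 / 24.70 = 6.721 mol
n/ν for T = 8.853/2 = 4.427
n/ν for D = 6.721/2 = 3.361
Smallest n/ν is D → limiting reagent.
n(R) produced = (1/2) × 6.721 = 3.361 mol
Step 2:
n(R) available = 3.361 mol
n(A) = 129.0 / 23.60 = 5.466 mol
n/ν for R = 3.361/2 = 1.681
n/ν for A = 5.466/2 = 2.733
Smallest n/ν is R → limiting reagent.
n(J) = (1/2) × 3.361 = 1.681 mol
mass = 1.681 × 383.20 = 644.2 g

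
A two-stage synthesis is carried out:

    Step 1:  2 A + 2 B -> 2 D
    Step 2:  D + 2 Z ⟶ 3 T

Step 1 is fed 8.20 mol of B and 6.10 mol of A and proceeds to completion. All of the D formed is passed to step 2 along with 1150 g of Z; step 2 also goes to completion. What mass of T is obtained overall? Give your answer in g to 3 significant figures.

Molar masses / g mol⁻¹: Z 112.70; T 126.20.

1930 g

Step 1:
n(B) = 8.200 mol
n(A) = 6.100 mol
n/ν → B: 4.100, A: 3.050; A is limiting.
n(D) produced = (2/2) × 6.100 = 6.100 mol
Step 2:
n(D) available = 6.100 mol
n(Z) = 1150 / 112.70 = 10.20 mol
n/ν → D: 6.100, Z: 5.100; Z is limiting.
n(T) = (3/2) × 10.20 = 15.30 mol
mass = 15.30 × 126.20 = 1931 g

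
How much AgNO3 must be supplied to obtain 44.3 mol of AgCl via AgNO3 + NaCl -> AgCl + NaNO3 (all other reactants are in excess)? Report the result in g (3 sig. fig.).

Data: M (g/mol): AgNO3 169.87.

n(AgCl) = 44.30 mol
n(AgNO3) = (1/1) × 44.30 = 44.30 mol
mass = 44.30 × 169.87 = 7525 g

7530 g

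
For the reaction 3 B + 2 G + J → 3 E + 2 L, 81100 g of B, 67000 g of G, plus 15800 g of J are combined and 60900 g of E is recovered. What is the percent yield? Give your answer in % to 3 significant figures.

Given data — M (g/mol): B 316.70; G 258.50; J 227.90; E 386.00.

75.9 %

n(B) = 81100 / 316.70 = 256.1 mol
n(G) = 67000 / 258.50 = 259.2 mol
n(J) = 15800 / 227.90 = 69.33 mol
n/ν → B: 85.37, G: 129.6, J: 69.33; J is limiting.
theoretical n(E) = (3/1) × 69.33 = 208.0 mol → 80290 g
% yield = 60900 / 80290 × 100 = 75.85 %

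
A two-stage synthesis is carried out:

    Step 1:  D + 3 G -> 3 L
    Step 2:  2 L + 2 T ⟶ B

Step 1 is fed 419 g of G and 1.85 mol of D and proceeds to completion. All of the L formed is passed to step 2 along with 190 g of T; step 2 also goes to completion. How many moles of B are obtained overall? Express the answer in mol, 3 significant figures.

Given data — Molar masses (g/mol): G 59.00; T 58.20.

Step 1:
n(G) = 419.0 / 59.00 = 7.102 mol
n(D) = 1.850 mol
n/ν → G: 2.367, D: 1.850; D is limiting.
n(L) produced = (3/1) × 1.850 = 5.550 mol
Step 2:
n(L) available = 5.550 mol
n(T) = 190.0 / 58.20 = 3.265 mol
n/ν → L: 2.775, T: 1.633; T is limiting.
n(B) = (1/2) × 3.265 = 1.633 mol

1.63 mol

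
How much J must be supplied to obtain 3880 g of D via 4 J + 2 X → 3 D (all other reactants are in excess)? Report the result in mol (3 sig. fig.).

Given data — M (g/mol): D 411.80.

n(D) = 3880 / 411.80 = 9.422 mol
n(J) = (4/3) × 9.422 = 12.56 mol

12.6 mol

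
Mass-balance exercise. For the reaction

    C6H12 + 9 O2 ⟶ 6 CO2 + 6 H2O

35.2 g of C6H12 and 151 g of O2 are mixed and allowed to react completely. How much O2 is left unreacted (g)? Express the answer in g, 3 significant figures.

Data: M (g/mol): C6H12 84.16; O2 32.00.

30.5 g

n(C6H12) = 35.20 / 84.16 = 0.4183 mol
n(O2) = 151.0 / 32.00 = 4.719 mol
n/ν for C6H12 = 0.4183/1 = 0.4183
n/ν for O2 = 4.719/9 = 0.5243
Smallest n/ν is C6H12 → limiting reagent.
O2 consumed = (9/1) × 0.4183 = 3.765 mol
O2 remaining = 4.719 − 3.765 = 0.9540 mol
mass = 0.9540 × 32.00 = 30.53 g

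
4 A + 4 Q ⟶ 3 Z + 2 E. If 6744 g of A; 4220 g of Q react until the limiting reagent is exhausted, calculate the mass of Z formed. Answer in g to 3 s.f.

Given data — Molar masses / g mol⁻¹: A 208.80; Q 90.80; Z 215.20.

n(A) = 6744 / 208.80 = 32.30 mol
n(Q) = 4220 / 90.80 = 46.48 mol
n/ν for A = 32.30/4 = 8.075
n/ν for Q = 46.48/4 = 11.62
Smallest n/ν is A → limiting reagent.
n(Z) = (3/4) × 32.30 = 24.23 mol
mass = 24.23 × 215.20 = 5214 g

5210 g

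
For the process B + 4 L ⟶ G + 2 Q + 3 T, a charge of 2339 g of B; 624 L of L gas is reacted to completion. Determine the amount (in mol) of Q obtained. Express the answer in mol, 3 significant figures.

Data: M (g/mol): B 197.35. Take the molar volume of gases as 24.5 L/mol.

n(B) = 2339 / 197.35 = 11.85 mol
n(L) = 624.0 / 24.5 = 25.47 mol
n/ν for B = 11.85/1 = 11.85
n/ν for L = 25.47/4 = 6.368
Smallest n/ν is L → limiting reagent.
n(Q) = (2/4) × 25.47 = 12.74 mol

12.7 mol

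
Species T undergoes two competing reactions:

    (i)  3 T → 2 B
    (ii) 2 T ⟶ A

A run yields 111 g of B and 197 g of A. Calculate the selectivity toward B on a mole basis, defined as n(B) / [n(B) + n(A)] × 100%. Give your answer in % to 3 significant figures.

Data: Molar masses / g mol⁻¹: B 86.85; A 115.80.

42.9 %

n(B) = 111 / 86.85 = 1.278 mol
n(A) = 197 / 115.80 = 1.701 mol
selectivity = 1.278/(1.278+1.701) × 100 = 42.90 %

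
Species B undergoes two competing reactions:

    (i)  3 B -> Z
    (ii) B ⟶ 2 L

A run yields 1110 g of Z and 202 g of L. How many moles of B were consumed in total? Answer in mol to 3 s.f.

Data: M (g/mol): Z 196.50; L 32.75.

n(Z) = 1110 / 196.50 = 5.649 mol
n(L) = 202 / 32.75 = 6.168 mol
n(B) via (i) = (3/1)×5.649 = 16.95 mol
n(B) via (ii) = (1/2)×6.168 = 3.084 mol
total n(B) = 16.95 + 3.084 = 20.03 mol

20.0 mol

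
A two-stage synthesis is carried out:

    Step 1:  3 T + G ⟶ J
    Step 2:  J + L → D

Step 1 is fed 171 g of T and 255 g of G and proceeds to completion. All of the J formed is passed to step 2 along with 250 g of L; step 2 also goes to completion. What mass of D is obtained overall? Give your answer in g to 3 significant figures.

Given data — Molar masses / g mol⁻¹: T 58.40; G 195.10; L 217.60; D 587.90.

574 g

Step 1:
n(T) = 171.0 / 58.40 = 2.928 mol
n(G) = 255.0 / 195.10 = 1.307 mol
n/ν for T = 2.928/3 = 0.9760
n/ν for G = 1.307/1 = 1.307
Smallest n/ν is T → limiting reagent.
n(J) produced = (1/3) × 2.928 = 0.9760 mol
Step 2:
n(J) available = 0.9760 mol
n(L) = 250.0 / 217.60 = 1.149 mol
n/ν for J = 0.9760/1 = 0.9760
n/ν for L = 1.149/1 = 1.149
Smallest n/ν is J → limiting reagent.
n(D) = (1/1) × 0.9760 = 0.9760 mol
mass = 0.9760 × 587.90 = 573.8 g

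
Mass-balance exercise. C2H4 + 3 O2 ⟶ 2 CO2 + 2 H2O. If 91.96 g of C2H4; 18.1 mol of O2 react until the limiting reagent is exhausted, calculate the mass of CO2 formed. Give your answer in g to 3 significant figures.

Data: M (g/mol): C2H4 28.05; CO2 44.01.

n(C2H4) = 91.96 / 28.05 = 3.278 mol
n(O2) = 18.10 mol
n/ν for C2H4 = 3.278/1 = 3.278
n/ν for O2 = 18.10/3 = 6.033
Smallest n/ν is C2H4 → limiting reagent.
n(CO2) = (2/1) × 3.278 = 6.556 mol
mass = 6.556 × 44.01 = 288.5 g

289 g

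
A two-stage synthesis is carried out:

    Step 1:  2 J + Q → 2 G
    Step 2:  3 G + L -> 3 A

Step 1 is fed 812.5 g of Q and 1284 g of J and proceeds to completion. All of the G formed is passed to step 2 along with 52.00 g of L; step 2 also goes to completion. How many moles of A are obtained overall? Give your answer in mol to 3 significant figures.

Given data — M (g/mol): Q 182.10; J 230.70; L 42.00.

3.71 mol

Step 1:
n(Q) = 812.5 / 182.10 = 4.462 mol
n(J) = 1284 / 230.70 = 5.566 mol
n/ν → Q: 4.462, J: 2.783; J is limiting.
n(G) produced = (2/2) × 5.566 = 5.566 mol
Step 2:
n(G) available = 5.566 mol
n(L) = 52.00 / 42.00 = 1.238 mol
n/ν → G: 1.855, L: 1.238; L is limiting.
n(A) = (3/1) × 1.238 = 3.714 mol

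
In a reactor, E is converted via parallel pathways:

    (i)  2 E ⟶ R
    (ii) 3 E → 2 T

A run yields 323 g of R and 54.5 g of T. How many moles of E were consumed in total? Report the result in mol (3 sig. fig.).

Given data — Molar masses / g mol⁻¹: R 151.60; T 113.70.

4.98 mol

n(R) = 323 / 151.60 = 2.131 mol
n(T) = 54.5 / 113.70 = 0.4793 mol
n(E) via (i) = (2/1)×2.131 = 4.262 mol
n(E) via (ii) = (3/2)×0.4793 = 0.7190 mol
total n(E) = 4.262 + 0.7190 = 4.981 mol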